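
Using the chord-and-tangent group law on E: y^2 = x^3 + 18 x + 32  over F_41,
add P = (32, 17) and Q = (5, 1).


P != Q, so use the chord formula.
s = (y2 - y1) / (x2 - x1) = (25) / (14) mod 41 = 34
x3 = s^2 - x1 - x2 mod 41 = 34^2 - 32 - 5 = 12
y3 = s (x1 - x3) - y1 mod 41 = 34 * (32 - 12) - 17 = 7

P + Q = (12, 7)


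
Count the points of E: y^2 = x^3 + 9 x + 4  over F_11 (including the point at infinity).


For each x in F_11, count y with y^2 = x^3 + 9 x + 4 mod 11:
  x = 0: RHS = 4, y in [2, 9]  -> 2 point(s)
  x = 1: RHS = 3, y in [5, 6]  -> 2 point(s)
  x = 3: RHS = 3, y in [5, 6]  -> 2 point(s)
  x = 4: RHS = 5, y in [4, 7]  -> 2 point(s)
  x = 5: RHS = 9, y in [3, 8]  -> 2 point(s)
  x = 7: RHS = 3, y in [5, 6]  -> 2 point(s)
  x = 8: RHS = 5, y in [4, 7]  -> 2 point(s)
  x = 9: RHS = 0, y in [0]  -> 1 point(s)
  x = 10: RHS = 5, y in [4, 7]  -> 2 point(s)
Affine points: 17. Add the point at infinity: total = 18.

#E(F_11) = 18


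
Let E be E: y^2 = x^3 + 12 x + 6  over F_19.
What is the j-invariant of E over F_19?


Delta = -16(4 a^3 + 27 b^2) mod 19 = 16
-1728 * (4 a)^3 = -1728 * (4*12)^3 mod 19 = 12
j = 12 * 16^(-1) mod 19 = 15

j = 15 (mod 19)


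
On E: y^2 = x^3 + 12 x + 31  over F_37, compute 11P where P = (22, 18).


k = 11 = 1011_2 (binary, LSB first: 1101)
Double-and-add from P = (22, 18):
  bit 0 = 1: acc = O + (22, 18) = (22, 18)
  bit 1 = 1: acc = (22, 18) + (27, 13) = (26, 23)
  bit 2 = 0: acc unchanged = (26, 23)
  bit 3 = 1: acc = (26, 23) + (2, 27) = (8, 11)

11P = (8, 11)


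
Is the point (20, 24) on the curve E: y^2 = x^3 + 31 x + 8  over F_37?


Check whether y^2 = x^3 + 31 x + 8 (mod 37) for (x, y) = (20, 24).
LHS: y^2 = 24^2 mod 37 = 21
RHS: x^3 + 31 x + 8 = 20^3 + 31*20 + 8 mod 37 = 7
LHS != RHS

No, not on the curve


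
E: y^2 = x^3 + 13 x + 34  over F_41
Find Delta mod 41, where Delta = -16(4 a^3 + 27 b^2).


4 a^3 + 27 b^2 = 4*13^3 + 27*34^2 = 8788 + 31212 = 40000
Delta = -16 * (40000) = -640000
Delta mod 41 = 10

Delta = 10 (mod 41)


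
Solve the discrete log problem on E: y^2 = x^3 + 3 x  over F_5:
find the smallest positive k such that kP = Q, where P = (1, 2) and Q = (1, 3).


Enumerate multiples of P until we hit Q = (1, 3):
  1P = (1, 2)
  2P = (4, 1)
  3P = (4, 4)
  4P = (1, 3)
Match found at i = 4.

k = 4


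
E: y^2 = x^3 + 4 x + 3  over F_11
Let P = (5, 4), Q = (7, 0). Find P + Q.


P != Q, so use the chord formula.
s = (y2 - y1) / (x2 - x1) = (7) / (2) mod 11 = 9
x3 = s^2 - x1 - x2 mod 11 = 9^2 - 5 - 7 = 3
y3 = s (x1 - x3) - y1 mod 11 = 9 * (5 - 3) - 4 = 3

P + Q = (3, 3)


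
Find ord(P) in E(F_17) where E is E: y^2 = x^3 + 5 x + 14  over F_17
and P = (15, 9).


Compute successive multiples of P until we hit O:
  1P = (15, 9)
  2P = (4, 8)
  3P = (7, 1)
  4P = (13, 10)
  5P = (2, 10)
  6P = (16, 12)
  7P = (12, 0)
  8P = (16, 5)
  ... (continuing to 14P)
  14P = O

ord(P) = 14


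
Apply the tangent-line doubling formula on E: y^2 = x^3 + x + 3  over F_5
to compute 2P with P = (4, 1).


Doubling: s = (3 x1^2 + a) / (2 y1)
s = (3*4^2 + 1) / (2*1) mod 5 = 2
x3 = s^2 - 2 x1 mod 5 = 2^2 - 2*4 = 1
y3 = s (x1 - x3) - y1 mod 5 = 2 * (4 - 1) - 1 = 0

2P = (1, 0)


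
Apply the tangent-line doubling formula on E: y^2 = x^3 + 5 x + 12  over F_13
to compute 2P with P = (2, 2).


Doubling: s = (3 x1^2 + a) / (2 y1)
s = (3*2^2 + 5) / (2*2) mod 13 = 1
x3 = s^2 - 2 x1 mod 13 = 1^2 - 2*2 = 10
y3 = s (x1 - x3) - y1 mod 13 = 1 * (2 - 10) - 2 = 3

2P = (10, 3)


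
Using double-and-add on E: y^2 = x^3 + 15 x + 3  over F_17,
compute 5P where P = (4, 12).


k = 5 = 101_2 (binary, LSB first: 101)
Double-and-add from P = (4, 12):
  bit 0 = 1: acc = O + (4, 12) = (4, 12)
  bit 1 = 0: acc unchanged = (4, 12)
  bit 2 = 1: acc = (4, 12) + (5, 4) = (4, 5)

5P = (4, 5)


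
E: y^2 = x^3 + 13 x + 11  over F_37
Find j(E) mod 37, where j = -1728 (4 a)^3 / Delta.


Delta = -16(4 a^3 + 27 b^2) mod 37 = 1
-1728 * (4 a)^3 = -1728 * (4*13)^3 mod 37 = 14
j = 14 * 1^(-1) mod 37 = 14

j = 14 (mod 37)


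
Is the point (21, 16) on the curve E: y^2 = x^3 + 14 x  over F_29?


Check whether y^2 = x^3 + 14 x + 0 (mod 29) for (x, y) = (21, 16).
LHS: y^2 = 16^2 mod 29 = 24
RHS: x^3 + 14 x + 0 = 21^3 + 14*21 + 0 mod 29 = 14
LHS != RHS

No, not on the curve


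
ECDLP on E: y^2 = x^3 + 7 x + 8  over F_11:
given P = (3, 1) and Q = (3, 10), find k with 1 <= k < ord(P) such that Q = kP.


Enumerate multiples of P until we hit Q = (3, 10):
  1P = (3, 1)
  2P = (8, 2)
  3P = (4, 1)
  4P = (4, 10)
  5P = (8, 9)
  6P = (3, 10)
Match found at i = 6.

k = 6


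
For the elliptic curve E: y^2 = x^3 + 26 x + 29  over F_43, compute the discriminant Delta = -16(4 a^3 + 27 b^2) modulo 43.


4 a^3 + 27 b^2 = 4*26^3 + 27*29^2 = 70304 + 22707 = 93011
Delta = -16 * (93011) = -1488176
Delta mod 43 = 11

Delta = 11 (mod 43)


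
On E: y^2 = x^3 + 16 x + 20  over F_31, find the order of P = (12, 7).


Compute successive multiples of P until we hit O:
  1P = (12, 7)
  2P = (8, 28)
  3P = (25, 7)
  4P = (25, 24)
  5P = (8, 3)
  6P = (12, 24)
  7P = O

ord(P) = 7


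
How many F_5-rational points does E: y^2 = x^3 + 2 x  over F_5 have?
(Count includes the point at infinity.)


For each x in F_5, count y with y^2 = x^3 + 2 x + 0 mod 5:
  x = 0: RHS = 0, y in [0]  -> 1 point(s)
Affine points: 1. Add the point at infinity: total = 2.

#E(F_5) = 2


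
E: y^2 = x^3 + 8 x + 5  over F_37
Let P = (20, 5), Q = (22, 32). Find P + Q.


P != Q, so use the chord formula.
s = (y2 - y1) / (x2 - x1) = (27) / (2) mod 37 = 32
x3 = s^2 - x1 - x2 mod 37 = 32^2 - 20 - 22 = 20
y3 = s (x1 - x3) - y1 mod 37 = 32 * (20 - 20) - 5 = 32

P + Q = (20, 32)


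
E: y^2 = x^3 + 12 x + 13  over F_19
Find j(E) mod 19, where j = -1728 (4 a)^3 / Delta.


Delta = -16(4 a^3 + 27 b^2) mod 19 = 16
-1728 * (4 a)^3 = -1728 * (4*12)^3 mod 19 = 12
j = 12 * 16^(-1) mod 19 = 15

j = 15 (mod 19)


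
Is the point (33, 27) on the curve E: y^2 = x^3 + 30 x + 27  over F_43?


Check whether y^2 = x^3 + 30 x + 27 (mod 43) for (x, y) = (33, 27).
LHS: y^2 = 27^2 mod 43 = 41
RHS: x^3 + 30 x + 27 = 33^3 + 30*33 + 27 mod 43 = 17
LHS != RHS

No, not on the curve


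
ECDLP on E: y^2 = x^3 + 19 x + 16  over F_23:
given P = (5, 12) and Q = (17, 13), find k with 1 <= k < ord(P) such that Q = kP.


Enumerate multiples of P until we hit Q = (17, 13):
  1P = (5, 12)
  2P = (17, 10)
  3P = (17, 13)
Match found at i = 3.

k = 3


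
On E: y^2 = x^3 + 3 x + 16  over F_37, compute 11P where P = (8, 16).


k = 11 = 1011_2 (binary, LSB first: 1101)
Double-and-add from P = (8, 16):
  bit 0 = 1: acc = O + (8, 16) = (8, 16)
  bit 1 = 1: acc = (8, 16) + (25, 18) = (14, 29)
  bit 2 = 0: acc unchanged = (14, 29)
  bit 3 = 1: acc = (14, 29) + (12, 35) = (20, 26)

11P = (20, 26)


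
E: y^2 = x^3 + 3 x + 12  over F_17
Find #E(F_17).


For each x in F_17, count y with y^2 = x^3 + 3 x + 12 mod 17:
  x = 1: RHS = 16, y in [4, 13]  -> 2 point(s)
  x = 2: RHS = 9, y in [3, 14]  -> 2 point(s)
  x = 5: RHS = 16, y in [4, 13]  -> 2 point(s)
  x = 6: RHS = 8, y in [5, 12]  -> 2 point(s)
  x = 7: RHS = 2, y in [6, 11]  -> 2 point(s)
  x = 8: RHS = 4, y in [2, 15]  -> 2 point(s)
  x = 11: RHS = 16, y in [4, 13]  -> 2 point(s)
  x = 12: RHS = 8, y in [5, 12]  -> 2 point(s)
  x = 13: RHS = 4, y in [2, 15]  -> 2 point(s)
  x = 15: RHS = 15, y in [7, 10]  -> 2 point(s)
  x = 16: RHS = 8, y in [5, 12]  -> 2 point(s)
Affine points: 22. Add the point at infinity: total = 23.

#E(F_17) = 23


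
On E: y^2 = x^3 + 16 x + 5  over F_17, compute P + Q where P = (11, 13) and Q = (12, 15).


P != Q, so use the chord formula.
s = (y2 - y1) / (x2 - x1) = (2) / (1) mod 17 = 2
x3 = s^2 - x1 - x2 mod 17 = 2^2 - 11 - 12 = 15
y3 = s (x1 - x3) - y1 mod 17 = 2 * (11 - 15) - 13 = 13

P + Q = (15, 13)


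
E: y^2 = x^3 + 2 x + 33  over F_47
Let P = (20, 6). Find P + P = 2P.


Doubling: s = (3 x1^2 + a) / (2 y1)
s = (3*20^2 + 2) / (2*6) mod 47 = 14
x3 = s^2 - 2 x1 mod 47 = 14^2 - 2*20 = 15
y3 = s (x1 - x3) - y1 mod 47 = 14 * (20 - 15) - 6 = 17

2P = (15, 17)


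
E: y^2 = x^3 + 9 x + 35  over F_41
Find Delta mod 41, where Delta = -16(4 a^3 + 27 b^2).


4 a^3 + 27 b^2 = 4*9^3 + 27*35^2 = 2916 + 33075 = 35991
Delta = -16 * (35991) = -575856
Delta mod 41 = 30

Delta = 30 (mod 41)


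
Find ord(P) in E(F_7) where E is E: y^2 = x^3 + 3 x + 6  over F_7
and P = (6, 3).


Compute successive multiples of P until we hit O:
  1P = (6, 3)
  2P = (3, 0)
  3P = (6, 4)
  4P = O

ord(P) = 4


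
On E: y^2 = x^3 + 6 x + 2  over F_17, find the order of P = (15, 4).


Compute successive multiples of P until we hit O:
  1P = (15, 4)
  2P = (8, 16)
  3P = (7, 9)
  4P = (10, 12)
  5P = (0, 6)
  6P = (3, 8)
  7P = (1, 14)
  8P = (14, 5)
  ... (continuing to 24P)
  24P = O

ord(P) = 24


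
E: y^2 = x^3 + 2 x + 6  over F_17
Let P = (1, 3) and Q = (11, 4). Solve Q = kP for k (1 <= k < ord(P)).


Enumerate multiples of P until we hit Q = (11, 4):
  1P = (1, 3)
  2P = (2, 16)
  3P = (13, 11)
  4P = (11, 13)
  5P = (6, 9)
  6P = (6, 8)
  7P = (11, 4)
Match found at i = 7.

k = 7


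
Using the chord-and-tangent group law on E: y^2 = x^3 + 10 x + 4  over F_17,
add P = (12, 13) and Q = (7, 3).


P != Q, so use the chord formula.
s = (y2 - y1) / (x2 - x1) = (7) / (12) mod 17 = 2
x3 = s^2 - x1 - x2 mod 17 = 2^2 - 12 - 7 = 2
y3 = s (x1 - x3) - y1 mod 17 = 2 * (12 - 2) - 13 = 7

P + Q = (2, 7)


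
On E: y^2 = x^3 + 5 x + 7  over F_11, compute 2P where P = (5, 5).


Doubling: s = (3 x1^2 + a) / (2 y1)
s = (3*5^2 + 5) / (2*5) mod 11 = 8
x3 = s^2 - 2 x1 mod 11 = 8^2 - 2*5 = 10
y3 = s (x1 - x3) - y1 mod 11 = 8 * (5 - 10) - 5 = 10

2P = (10, 10)


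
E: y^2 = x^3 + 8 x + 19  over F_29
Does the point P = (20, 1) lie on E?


Check whether y^2 = x^3 + 8 x + 19 (mod 29) for (x, y) = (20, 1).
LHS: y^2 = 1^2 mod 29 = 1
RHS: x^3 + 8 x + 19 = 20^3 + 8*20 + 19 mod 29 = 1
LHS = RHS

Yes, on the curve


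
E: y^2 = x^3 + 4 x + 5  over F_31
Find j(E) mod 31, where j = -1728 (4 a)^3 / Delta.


Delta = -16(4 a^3 + 27 b^2) mod 31 = 15
-1728 * (4 a)^3 = -1728 * (4*4)^3 mod 31 = 1
j = 1 * 15^(-1) mod 31 = 29

j = 29 (mod 31)


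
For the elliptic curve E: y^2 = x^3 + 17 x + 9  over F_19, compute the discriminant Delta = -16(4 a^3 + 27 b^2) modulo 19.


4 a^3 + 27 b^2 = 4*17^3 + 27*9^2 = 19652 + 2187 = 21839
Delta = -16 * (21839) = -349424
Delta mod 19 = 5

Delta = 5 (mod 19)


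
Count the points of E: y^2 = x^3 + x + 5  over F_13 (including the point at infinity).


For each x in F_13, count y with y^2 = x^3 + 1 x + 5 mod 13:
  x = 3: RHS = 9, y in [3, 10]  -> 2 point(s)
  x = 7: RHS = 4, y in [2, 11]  -> 2 point(s)
  x = 10: RHS = 1, y in [1, 12]  -> 2 point(s)
  x = 12: RHS = 3, y in [4, 9]  -> 2 point(s)
Affine points: 8. Add the point at infinity: total = 9.

#E(F_13) = 9


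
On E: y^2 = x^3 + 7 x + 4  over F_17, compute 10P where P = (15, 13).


k = 10 = 1010_2 (binary, LSB first: 0101)
Double-and-add from P = (15, 13):
  bit 0 = 0: acc unchanged = O
  bit 1 = 1: acc = O + (3, 1) = (3, 1)
  bit 2 = 0: acc unchanged = (3, 1)
  bit 3 = 1: acc = (3, 1) + (16, 8) = (0, 15)

10P = (0, 15)


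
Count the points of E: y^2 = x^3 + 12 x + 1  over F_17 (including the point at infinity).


For each x in F_17, count y with y^2 = x^3 + 12 x + 1 mod 17:
  x = 0: RHS = 1, y in [1, 16]  -> 2 point(s)
  x = 2: RHS = 16, y in [4, 13]  -> 2 point(s)
  x = 3: RHS = 13, y in [8, 9]  -> 2 point(s)
  x = 5: RHS = 16, y in [4, 13]  -> 2 point(s)
  x = 6: RHS = 0, y in [0]  -> 1 point(s)
  x = 10: RHS = 16, y in [4, 13]  -> 2 point(s)
  x = 11: RHS = 2, y in [6, 11]  -> 2 point(s)
  x = 13: RHS = 8, y in [5, 12]  -> 2 point(s)
Affine points: 15. Add the point at infinity: total = 16.

#E(F_17) = 16


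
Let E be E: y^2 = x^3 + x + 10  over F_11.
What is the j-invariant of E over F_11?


Delta = -16(4 a^3 + 27 b^2) mod 11 = 10
-1728 * (4 a)^3 = -1728 * (4*1)^3 mod 11 = 2
j = 2 * 10^(-1) mod 11 = 9

j = 9 (mod 11)


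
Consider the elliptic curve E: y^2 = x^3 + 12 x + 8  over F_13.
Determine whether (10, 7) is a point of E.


Check whether y^2 = x^3 + 12 x + 8 (mod 13) for (x, y) = (10, 7).
LHS: y^2 = 7^2 mod 13 = 10
RHS: x^3 + 12 x + 8 = 10^3 + 12*10 + 8 mod 13 = 10
LHS = RHS

Yes, on the curve


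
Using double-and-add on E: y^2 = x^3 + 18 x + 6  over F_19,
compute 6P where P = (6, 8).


k = 6 = 110_2 (binary, LSB first: 011)
Double-and-add from P = (6, 8):
  bit 0 = 0: acc unchanged = O
  bit 1 = 1: acc = O + (4, 3) = (4, 3)
  bit 2 = 1: acc = (4, 3) + (18, 14) = (14, 0)

6P = (14, 0)


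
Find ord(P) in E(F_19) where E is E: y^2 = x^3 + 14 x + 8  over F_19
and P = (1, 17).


Compute successive multiples of P until we hit O:
  1P = (1, 17)
  2P = (3, 1)
  3P = (3, 18)
  4P = (1, 2)
  5P = O

ord(P) = 5


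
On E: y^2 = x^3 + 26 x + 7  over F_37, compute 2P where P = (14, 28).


Doubling: s = (3 x1^2 + a) / (2 y1)
s = (3*14^2 + 26) / (2*28) mod 37 = 7
x3 = s^2 - 2 x1 mod 37 = 7^2 - 2*14 = 21
y3 = s (x1 - x3) - y1 mod 37 = 7 * (14 - 21) - 28 = 34

2P = (21, 34)


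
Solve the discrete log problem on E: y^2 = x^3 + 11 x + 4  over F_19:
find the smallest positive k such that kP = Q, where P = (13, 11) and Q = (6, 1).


Enumerate multiples of P until we hit Q = (6, 1):
  1P = (13, 11)
  2P = (0, 17)
  3P = (7, 14)
  4P = (4, 13)
  5P = (18, 7)
  6P = (16, 18)
  7P = (6, 18)
  8P = (1, 15)
  9P = (3, 11)
  10P = (3, 8)
  11P = (1, 4)
  12P = (6, 1)
Match found at i = 12.

k = 12


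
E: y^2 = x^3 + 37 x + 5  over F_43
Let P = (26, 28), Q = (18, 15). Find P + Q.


P != Q, so use the chord formula.
s = (y2 - y1) / (x2 - x1) = (30) / (35) mod 43 = 7
x3 = s^2 - x1 - x2 mod 43 = 7^2 - 26 - 18 = 5
y3 = s (x1 - x3) - y1 mod 43 = 7 * (26 - 5) - 28 = 33

P + Q = (5, 33)


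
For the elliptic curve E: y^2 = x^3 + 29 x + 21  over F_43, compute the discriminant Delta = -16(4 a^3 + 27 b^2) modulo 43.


4 a^3 + 27 b^2 = 4*29^3 + 27*21^2 = 97556 + 11907 = 109463
Delta = -16 * (109463) = -1751408
Delta mod 43 = 25

Delta = 25 (mod 43)


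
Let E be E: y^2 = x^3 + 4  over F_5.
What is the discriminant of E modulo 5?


4 a^3 + 27 b^2 = 4*0^3 + 27*4^2 = 0 + 432 = 432
Delta = -16 * (432) = -6912
Delta mod 5 = 3

Delta = 3 (mod 5)


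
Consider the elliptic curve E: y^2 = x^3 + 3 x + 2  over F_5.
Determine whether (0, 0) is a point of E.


Check whether y^2 = x^3 + 3 x + 2 (mod 5) for (x, y) = (0, 0).
LHS: y^2 = 0^2 mod 5 = 0
RHS: x^3 + 3 x + 2 = 0^3 + 3*0 + 2 mod 5 = 2
LHS != RHS

No, not on the curve


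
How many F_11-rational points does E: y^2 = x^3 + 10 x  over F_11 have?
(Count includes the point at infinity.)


For each x in F_11, count y with y^2 = x^3 + 10 x + 0 mod 11:
  x = 0: RHS = 0, y in [0]  -> 1 point(s)
  x = 1: RHS = 0, y in [0]  -> 1 point(s)
  x = 4: RHS = 5, y in [4, 7]  -> 2 point(s)
  x = 6: RHS = 1, y in [1, 10]  -> 2 point(s)
  x = 8: RHS = 9, y in [3, 8]  -> 2 point(s)
  x = 9: RHS = 5, y in [4, 7]  -> 2 point(s)
  x = 10: RHS = 0, y in [0]  -> 1 point(s)
Affine points: 11. Add the point at infinity: total = 12.

#E(F_11) = 12


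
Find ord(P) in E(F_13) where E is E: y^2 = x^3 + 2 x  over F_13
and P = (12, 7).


Compute successive multiples of P until we hit O:
  1P = (12, 7)
  2P = (1, 9)
  3P = (1, 4)
  4P = (12, 6)
  5P = O

ord(P) = 5


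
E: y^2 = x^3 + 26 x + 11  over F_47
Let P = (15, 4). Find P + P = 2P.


Doubling: s = (3 x1^2 + a) / (2 y1)
s = (3*15^2 + 26) / (2*4) mod 47 = 23
x3 = s^2 - 2 x1 mod 47 = 23^2 - 2*15 = 29
y3 = s (x1 - x3) - y1 mod 47 = 23 * (15 - 29) - 4 = 3

2P = (29, 3)


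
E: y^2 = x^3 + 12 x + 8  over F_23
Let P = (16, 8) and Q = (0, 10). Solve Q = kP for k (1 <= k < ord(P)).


Enumerate multiples of P until we hit Q = (0, 10):
  1P = (16, 8)
  2P = (0, 13)
  3P = (0, 10)
Match found at i = 3.

k = 3


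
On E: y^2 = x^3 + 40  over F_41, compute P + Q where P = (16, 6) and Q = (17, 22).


P != Q, so use the chord formula.
s = (y2 - y1) / (x2 - x1) = (16) / (1) mod 41 = 16
x3 = s^2 - x1 - x2 mod 41 = 16^2 - 16 - 17 = 18
y3 = s (x1 - x3) - y1 mod 41 = 16 * (16 - 18) - 6 = 3

P + Q = (18, 3)


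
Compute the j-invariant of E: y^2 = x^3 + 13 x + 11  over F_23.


Delta = -16(4 a^3 + 27 b^2) mod 23 = 21
-1728 * (4 a)^3 = -1728 * (4*13)^3 mod 23 = 19
j = 19 * 21^(-1) mod 23 = 2

j = 2 (mod 23)


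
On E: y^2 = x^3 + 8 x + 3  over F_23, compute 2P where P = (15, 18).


k = 2 = 10_2 (binary, LSB first: 01)
Double-and-add from P = (15, 18):
  bit 0 = 0: acc unchanged = O
  bit 1 = 1: acc = O + (2, 21) = (2, 21)

2P = (2, 21)


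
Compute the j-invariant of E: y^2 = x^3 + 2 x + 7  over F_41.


Delta = -16(4 a^3 + 27 b^2) mod 41 = 9
-1728 * (4 a)^3 = -1728 * (4*2)^3 mod 41 = 3
j = 3 * 9^(-1) mod 41 = 14

j = 14 (mod 41)


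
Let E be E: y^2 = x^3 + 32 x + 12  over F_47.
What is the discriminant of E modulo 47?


4 a^3 + 27 b^2 = 4*32^3 + 27*12^2 = 131072 + 3888 = 134960
Delta = -16 * (134960) = -2159360
Delta mod 47 = 8

Delta = 8 (mod 47)


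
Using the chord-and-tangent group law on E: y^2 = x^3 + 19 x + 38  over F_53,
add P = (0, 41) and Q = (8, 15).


P != Q, so use the chord formula.
s = (y2 - y1) / (x2 - x1) = (27) / (8) mod 53 = 10
x3 = s^2 - x1 - x2 mod 53 = 10^2 - 0 - 8 = 39
y3 = s (x1 - x3) - y1 mod 53 = 10 * (0 - 39) - 41 = 46

P + Q = (39, 46)


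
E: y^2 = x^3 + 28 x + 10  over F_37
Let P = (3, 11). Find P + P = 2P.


Doubling: s = (3 x1^2 + a) / (2 y1)
s = (3*3^2 + 28) / (2*11) mod 37 = 21
x3 = s^2 - 2 x1 mod 37 = 21^2 - 2*3 = 28
y3 = s (x1 - x3) - y1 mod 37 = 21 * (3 - 28) - 11 = 19

2P = (28, 19)


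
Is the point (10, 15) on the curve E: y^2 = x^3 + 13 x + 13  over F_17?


Check whether y^2 = x^3 + 13 x + 13 (mod 17) for (x, y) = (10, 15).
LHS: y^2 = 15^2 mod 17 = 4
RHS: x^3 + 13 x + 13 = 10^3 + 13*10 + 13 mod 17 = 4
LHS = RHS

Yes, on the curve


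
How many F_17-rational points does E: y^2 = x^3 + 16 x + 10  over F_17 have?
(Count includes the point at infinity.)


For each x in F_17, count y with y^2 = x^3 + 16 x + 10 mod 17:
  x = 2: RHS = 16, y in [4, 13]  -> 2 point(s)
  x = 3: RHS = 0, y in [0]  -> 1 point(s)
  x = 4: RHS = 2, y in [6, 11]  -> 2 point(s)
  x = 6: RHS = 16, y in [4, 13]  -> 2 point(s)
  x = 8: RHS = 4, y in [2, 15]  -> 2 point(s)
  x = 9: RHS = 16, y in [4, 13]  -> 2 point(s)
  x = 11: RHS = 4, y in [2, 15]  -> 2 point(s)
  x = 12: RHS = 9, y in [3, 14]  -> 2 point(s)
  x = 13: RHS = 1, y in [1, 16]  -> 2 point(s)
  x = 15: RHS = 4, y in [2, 15]  -> 2 point(s)
Affine points: 19. Add the point at infinity: total = 20.

#E(F_17) = 20


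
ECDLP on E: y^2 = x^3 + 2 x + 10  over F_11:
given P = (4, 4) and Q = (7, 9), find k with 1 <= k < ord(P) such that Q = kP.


Enumerate multiples of P until we hit Q = (7, 9):
  1P = (4, 4)
  2P = (7, 2)
  3P = (9, 3)
  4P = (2, 0)
  5P = (9, 8)
  6P = (7, 9)
Match found at i = 6.

k = 6


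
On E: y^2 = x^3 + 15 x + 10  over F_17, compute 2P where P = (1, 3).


k = 2 = 10_2 (binary, LSB first: 01)
Double-and-add from P = (1, 3):
  bit 0 = 0: acc unchanged = O
  bit 1 = 1: acc = O + (7, 13) = (7, 13)

2P = (7, 13)


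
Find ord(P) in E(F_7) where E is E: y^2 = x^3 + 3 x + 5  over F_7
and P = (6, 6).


Compute successive multiples of P until we hit O:
  1P = (6, 6)
  2P = (4, 2)
  3P = (1, 4)
  4P = (1, 3)
  5P = (4, 5)
  6P = (6, 1)
  7P = O

ord(P) = 7


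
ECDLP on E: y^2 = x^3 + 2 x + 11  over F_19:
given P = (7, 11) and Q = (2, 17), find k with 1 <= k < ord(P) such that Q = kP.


Enumerate multiples of P until we hit Q = (2, 17):
  1P = (7, 11)
  2P = (6, 7)
  3P = (3, 5)
  4P = (16, 4)
  5P = (2, 2)
  6P = (14, 3)
  7P = (9, 13)
  8P = (4, 11)
  9P = (8, 8)
  10P = (13, 7)
  11P = (10, 10)
  12P = (0, 12)
  13P = (0, 7)
  14P = (10, 9)
  15P = (13, 12)
  16P = (8, 11)
  17P = (4, 8)
  18P = (9, 6)
  19P = (14, 16)
  20P = (2, 17)
Match found at i = 20.

k = 20


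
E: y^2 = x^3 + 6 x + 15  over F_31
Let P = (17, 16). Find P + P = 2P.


Doubling: s = (3 x1^2 + a) / (2 y1)
s = (3*17^2 + 6) / (2*16) mod 31 = 5
x3 = s^2 - 2 x1 mod 31 = 5^2 - 2*17 = 22
y3 = s (x1 - x3) - y1 mod 31 = 5 * (17 - 22) - 16 = 21

2P = (22, 21)


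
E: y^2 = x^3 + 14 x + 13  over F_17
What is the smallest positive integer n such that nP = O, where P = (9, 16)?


Compute successive multiples of P until we hit O:
  1P = (9, 16)
  2P = (0, 9)
  3P = (0, 8)
  4P = (9, 1)
  5P = O

ord(P) = 5


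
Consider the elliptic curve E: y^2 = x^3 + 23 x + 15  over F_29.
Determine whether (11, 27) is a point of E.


Check whether y^2 = x^3 + 23 x + 15 (mod 29) for (x, y) = (11, 27).
LHS: y^2 = 27^2 mod 29 = 4
RHS: x^3 + 23 x + 15 = 11^3 + 23*11 + 15 mod 29 = 4
LHS = RHS

Yes, on the curve


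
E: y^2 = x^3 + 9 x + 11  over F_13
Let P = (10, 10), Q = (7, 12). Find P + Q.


P != Q, so use the chord formula.
s = (y2 - y1) / (x2 - x1) = (2) / (10) mod 13 = 8
x3 = s^2 - x1 - x2 mod 13 = 8^2 - 10 - 7 = 8
y3 = s (x1 - x3) - y1 mod 13 = 8 * (10 - 8) - 10 = 6

P + Q = (8, 6)


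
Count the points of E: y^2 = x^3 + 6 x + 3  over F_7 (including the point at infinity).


For each x in F_7, count y with y^2 = x^3 + 6 x + 3 mod 7:
  x = 2: RHS = 2, y in [3, 4]  -> 2 point(s)
  x = 4: RHS = 0, y in [0]  -> 1 point(s)
  x = 5: RHS = 4, y in [2, 5]  -> 2 point(s)
Affine points: 5. Add the point at infinity: total = 6.

#E(F_7) = 6


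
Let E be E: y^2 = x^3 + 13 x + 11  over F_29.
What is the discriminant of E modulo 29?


4 a^3 + 27 b^2 = 4*13^3 + 27*11^2 = 8788 + 3267 = 12055
Delta = -16 * (12055) = -192880
Delta mod 29 = 28

Delta = 28 (mod 29)


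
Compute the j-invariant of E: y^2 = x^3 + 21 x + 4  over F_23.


Delta = -16(4 a^3 + 27 b^2) mod 23 = 17
-1728 * (4 a)^3 = -1728 * (4*21)^3 mod 23 = 18
j = 18 * 17^(-1) mod 23 = 20

j = 20 (mod 23)


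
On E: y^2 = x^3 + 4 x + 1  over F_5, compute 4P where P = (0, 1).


k = 4 = 100_2 (binary, LSB first: 001)
Double-and-add from P = (0, 1):
  bit 0 = 0: acc unchanged = O
  bit 1 = 0: acc unchanged = O
  bit 2 = 1: acc = O + (3, 0) = (3, 0)

4P = (3, 0)


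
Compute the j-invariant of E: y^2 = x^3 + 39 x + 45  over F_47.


Delta = -16(4 a^3 + 27 b^2) mod 47 = 20
-1728 * (4 a)^3 = -1728 * (4*39)^3 mod 47 = 42
j = 42 * 20^(-1) mod 47 = 35

j = 35 (mod 47)


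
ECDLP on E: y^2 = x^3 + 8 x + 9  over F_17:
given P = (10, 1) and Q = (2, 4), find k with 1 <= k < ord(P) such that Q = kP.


Enumerate multiples of P until we hit Q = (2, 4):
  1P = (10, 1)
  2P = (15, 11)
  3P = (13, 10)
  4P = (3, 3)
  5P = (2, 4)
Match found at i = 5.

k = 5


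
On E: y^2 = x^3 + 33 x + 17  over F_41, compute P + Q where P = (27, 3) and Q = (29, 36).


P != Q, so use the chord formula.
s = (y2 - y1) / (x2 - x1) = (33) / (2) mod 41 = 37
x3 = s^2 - x1 - x2 mod 41 = 37^2 - 27 - 29 = 1
y3 = s (x1 - x3) - y1 mod 41 = 37 * (27 - 1) - 3 = 16

P + Q = (1, 16)


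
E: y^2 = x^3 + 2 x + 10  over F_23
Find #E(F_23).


For each x in F_23, count y with y^2 = x^3 + 2 x + 10 mod 23:
  x = 1: RHS = 13, y in [6, 17]  -> 2 point(s)
  x = 4: RHS = 13, y in [6, 17]  -> 2 point(s)
  x = 6: RHS = 8, y in [10, 13]  -> 2 point(s)
  x = 8: RHS = 9, y in [3, 20]  -> 2 point(s)
  x = 10: RHS = 18, y in [8, 15]  -> 2 point(s)
  x = 11: RHS = 6, y in [11, 12]  -> 2 point(s)
  x = 13: RHS = 2, y in [5, 18]  -> 2 point(s)
  x = 17: RHS = 12, y in [9, 14]  -> 2 point(s)
  x = 18: RHS = 13, y in [6, 17]  -> 2 point(s)
  x = 20: RHS = 0, y in [0]  -> 1 point(s)
Affine points: 19. Add the point at infinity: total = 20.

#E(F_23) = 20


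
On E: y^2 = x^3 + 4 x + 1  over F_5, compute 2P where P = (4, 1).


k = 2 = 10_2 (binary, LSB first: 01)
Double-and-add from P = (4, 1):
  bit 0 = 0: acc unchanged = O
  bit 1 = 1: acc = O + (3, 0) = (3, 0)

2P = (3, 0)


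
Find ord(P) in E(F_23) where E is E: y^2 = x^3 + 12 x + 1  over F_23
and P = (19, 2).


Compute successive multiples of P until we hit O:
  1P = (19, 2)
  2P = (3, 8)
  3P = (13, 13)
  4P = (18, 0)
  5P = (13, 10)
  6P = (3, 15)
  7P = (19, 21)
  8P = O

ord(P) = 8


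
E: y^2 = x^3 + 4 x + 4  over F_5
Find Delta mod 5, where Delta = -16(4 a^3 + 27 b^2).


4 a^3 + 27 b^2 = 4*4^3 + 27*4^2 = 256 + 432 = 688
Delta = -16 * (688) = -11008
Delta mod 5 = 2

Delta = 2 (mod 5)


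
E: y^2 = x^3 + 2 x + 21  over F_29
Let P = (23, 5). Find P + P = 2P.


Doubling: s = (3 x1^2 + a) / (2 y1)
s = (3*23^2 + 2) / (2*5) mod 29 = 11
x3 = s^2 - 2 x1 mod 29 = 11^2 - 2*23 = 17
y3 = s (x1 - x3) - y1 mod 29 = 11 * (23 - 17) - 5 = 3

2P = (17, 3)


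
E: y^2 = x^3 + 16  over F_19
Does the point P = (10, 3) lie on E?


Check whether y^2 = x^3 + 0 x + 16 (mod 19) for (x, y) = (10, 3).
LHS: y^2 = 3^2 mod 19 = 9
RHS: x^3 + 0 x + 16 = 10^3 + 0*10 + 16 mod 19 = 9
LHS = RHS

Yes, on the curve


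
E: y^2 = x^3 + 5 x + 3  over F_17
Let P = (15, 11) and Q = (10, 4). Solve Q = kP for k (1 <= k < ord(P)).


Enumerate multiples of P until we hit Q = (10, 4):
  1P = (15, 11)
  2P = (4, 6)
  3P = (2, 15)
  4P = (1, 3)
  5P = (10, 4)
Match found at i = 5.

k = 5


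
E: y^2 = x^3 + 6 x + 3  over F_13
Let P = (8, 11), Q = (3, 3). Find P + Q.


P != Q, so use the chord formula.
s = (y2 - y1) / (x2 - x1) = (5) / (8) mod 13 = 12
x3 = s^2 - x1 - x2 mod 13 = 12^2 - 8 - 3 = 3
y3 = s (x1 - x3) - y1 mod 13 = 12 * (8 - 3) - 11 = 10

P + Q = (3, 10)


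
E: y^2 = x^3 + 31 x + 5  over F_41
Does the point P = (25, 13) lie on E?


Check whether y^2 = x^3 + 31 x + 5 (mod 41) for (x, y) = (25, 13).
LHS: y^2 = 13^2 mod 41 = 5
RHS: x^3 + 31 x + 5 = 25^3 + 31*25 + 5 mod 41 = 5
LHS = RHS

Yes, on the curve


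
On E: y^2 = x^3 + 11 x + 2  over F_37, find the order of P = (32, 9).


Compute successive multiples of P until we hit O:
  1P = (32, 9)
  2P = (31, 4)
  3P = (36, 8)
  4P = (13, 14)
  5P = (18, 36)
  6P = (23, 8)
  7P = (35, 3)
  8P = (11, 23)
  ... (continuing to 47P)
  47P = O

ord(P) = 47


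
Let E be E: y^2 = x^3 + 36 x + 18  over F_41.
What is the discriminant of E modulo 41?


4 a^3 + 27 b^2 = 4*36^3 + 27*18^2 = 186624 + 8748 = 195372
Delta = -16 * (195372) = -3125952
Delta mod 41 = 11

Delta = 11 (mod 41)


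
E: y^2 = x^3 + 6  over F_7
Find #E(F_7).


For each x in F_7, count y with y^2 = x^3 + 0 x + 6 mod 7:
  x = 1: RHS = 0, y in [0]  -> 1 point(s)
  x = 2: RHS = 0, y in [0]  -> 1 point(s)
  x = 4: RHS = 0, y in [0]  -> 1 point(s)
Affine points: 3. Add the point at infinity: total = 4.

#E(F_7) = 4


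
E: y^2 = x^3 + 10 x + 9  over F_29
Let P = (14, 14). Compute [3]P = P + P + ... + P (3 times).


k = 3 = 11_2 (binary, LSB first: 11)
Double-and-add from P = (14, 14):
  bit 0 = 1: acc = O + (14, 14) = (14, 14)
  bit 1 = 1: acc = (14, 14) + (6, 16) = (0, 26)

3P = (0, 26)


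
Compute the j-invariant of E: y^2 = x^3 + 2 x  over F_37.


Delta = -16(4 a^3 + 27 b^2) mod 37 = 6
-1728 * (4 a)^3 = -1728 * (4*2)^3 mod 37 = 8
j = 8 * 6^(-1) mod 37 = 26

j = 26 (mod 37)


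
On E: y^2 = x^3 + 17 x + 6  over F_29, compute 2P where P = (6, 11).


Doubling: s = (3 x1^2 + a) / (2 y1)
s = (3*6^2 + 17) / (2*11) mod 29 = 7
x3 = s^2 - 2 x1 mod 29 = 7^2 - 2*6 = 8
y3 = s (x1 - x3) - y1 mod 29 = 7 * (6 - 8) - 11 = 4

2P = (8, 4)


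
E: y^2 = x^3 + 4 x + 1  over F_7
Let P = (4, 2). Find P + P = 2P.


Doubling: s = (3 x1^2 + a) / (2 y1)
s = (3*4^2 + 4) / (2*2) mod 7 = 6
x3 = s^2 - 2 x1 mod 7 = 6^2 - 2*4 = 0
y3 = s (x1 - x3) - y1 mod 7 = 6 * (4 - 0) - 2 = 1

2P = (0, 1)


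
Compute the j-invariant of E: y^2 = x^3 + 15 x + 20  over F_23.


Delta = -16(4 a^3 + 27 b^2) mod 23 = 15
-1728 * (4 a)^3 = -1728 * (4*15)^3 mod 23 = 2
j = 2 * 15^(-1) mod 23 = 17

j = 17 (mod 23)


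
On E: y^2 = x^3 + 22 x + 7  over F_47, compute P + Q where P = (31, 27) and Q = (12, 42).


P != Q, so use the chord formula.
s = (y2 - y1) / (x2 - x1) = (15) / (28) mod 47 = 19
x3 = s^2 - x1 - x2 mod 47 = 19^2 - 31 - 12 = 36
y3 = s (x1 - x3) - y1 mod 47 = 19 * (31 - 36) - 27 = 19

P + Q = (36, 19)


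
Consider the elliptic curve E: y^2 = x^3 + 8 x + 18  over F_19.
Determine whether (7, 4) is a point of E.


Check whether y^2 = x^3 + 8 x + 18 (mod 19) for (x, y) = (7, 4).
LHS: y^2 = 4^2 mod 19 = 16
RHS: x^3 + 8 x + 18 = 7^3 + 8*7 + 18 mod 19 = 18
LHS != RHS

No, not on the curve


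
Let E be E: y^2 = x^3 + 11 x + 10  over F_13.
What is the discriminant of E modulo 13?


4 a^3 + 27 b^2 = 4*11^3 + 27*10^2 = 5324 + 2700 = 8024
Delta = -16 * (8024) = -128384
Delta mod 13 = 4

Delta = 4 (mod 13)


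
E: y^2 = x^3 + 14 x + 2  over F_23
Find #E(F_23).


For each x in F_23, count y with y^2 = x^3 + 14 x + 2 mod 23:
  x = 0: RHS = 2, y in [5, 18]  -> 2 point(s)
  x = 3: RHS = 2, y in [5, 18]  -> 2 point(s)
  x = 5: RHS = 13, y in [6, 17]  -> 2 point(s)
  x = 6: RHS = 3, y in [7, 16]  -> 2 point(s)
  x = 7: RHS = 6, y in [11, 12]  -> 2 point(s)
  x = 9: RHS = 6, y in [11, 12]  -> 2 point(s)
  x = 12: RHS = 12, y in [9, 14]  -> 2 point(s)
  x = 13: RHS = 12, y in [9, 14]  -> 2 point(s)
  x = 17: RHS = 1, y in [1, 22]  -> 2 point(s)
  x = 20: RHS = 2, y in [5, 18]  -> 2 point(s)
  x = 21: RHS = 12, y in [9, 14]  -> 2 point(s)
Affine points: 22. Add the point at infinity: total = 23.

#E(F_23) = 23


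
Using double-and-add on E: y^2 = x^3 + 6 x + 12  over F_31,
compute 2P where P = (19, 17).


k = 2 = 10_2 (binary, LSB first: 01)
Double-and-add from P = (19, 17):
  bit 0 = 0: acc unchanged = O
  bit 1 = 1: acc = O + (12, 13) = (12, 13)

2P = (12, 13)


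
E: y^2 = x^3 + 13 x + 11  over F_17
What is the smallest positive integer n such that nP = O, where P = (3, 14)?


Compute successive multiples of P until we hit O:
  1P = (3, 14)
  2P = (12, 12)
  3P = (1, 12)
  4P = (14, 9)
  5P = (4, 5)
  6P = (6, 13)
  7P = (10, 11)
  8P = (8, 10)
  ... (continuing to 17P)
  17P = O

ord(P) = 17


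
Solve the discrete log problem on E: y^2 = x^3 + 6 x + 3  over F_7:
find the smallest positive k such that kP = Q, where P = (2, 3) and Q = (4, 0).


Enumerate multiples of P until we hit Q = (4, 0):
  1P = (2, 3)
  2P = (5, 2)
  3P = (4, 0)
Match found at i = 3.

k = 3


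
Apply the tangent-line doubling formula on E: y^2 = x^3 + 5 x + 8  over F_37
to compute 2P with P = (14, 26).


Doubling: s = (3 x1^2 + a) / (2 y1)
s = (3*14^2 + 5) / (2*26) mod 37 = 5
x3 = s^2 - 2 x1 mod 37 = 5^2 - 2*14 = 34
y3 = s (x1 - x3) - y1 mod 37 = 5 * (14 - 34) - 26 = 22

2P = (34, 22)


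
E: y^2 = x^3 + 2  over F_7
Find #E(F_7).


For each x in F_7, count y with y^2 = x^3 + 0 x + 2 mod 7:
  x = 0: RHS = 2, y in [3, 4]  -> 2 point(s)
  x = 3: RHS = 1, y in [1, 6]  -> 2 point(s)
  x = 5: RHS = 1, y in [1, 6]  -> 2 point(s)
  x = 6: RHS = 1, y in [1, 6]  -> 2 point(s)
Affine points: 8. Add the point at infinity: total = 9.

#E(F_7) = 9


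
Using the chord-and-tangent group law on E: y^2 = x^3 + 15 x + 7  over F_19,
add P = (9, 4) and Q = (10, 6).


P != Q, so use the chord formula.
s = (y2 - y1) / (x2 - x1) = (2) / (1) mod 19 = 2
x3 = s^2 - x1 - x2 mod 19 = 2^2 - 9 - 10 = 4
y3 = s (x1 - x3) - y1 mod 19 = 2 * (9 - 4) - 4 = 6

P + Q = (4, 6)


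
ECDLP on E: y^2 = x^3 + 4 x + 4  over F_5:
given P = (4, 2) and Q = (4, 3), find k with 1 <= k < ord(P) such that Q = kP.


Enumerate multiples of P until we hit Q = (4, 3):
  1P = (4, 2)
  2P = (1, 2)
  3P = (0, 3)
  4P = (2, 0)
  5P = (0, 2)
  6P = (1, 3)
  7P = (4, 3)
Match found at i = 7.

k = 7


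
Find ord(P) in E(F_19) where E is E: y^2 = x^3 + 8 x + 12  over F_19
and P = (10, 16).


Compute successive multiples of P until we hit O:
  1P = (10, 16)
  2P = (10, 3)
  3P = O

ord(P) = 3


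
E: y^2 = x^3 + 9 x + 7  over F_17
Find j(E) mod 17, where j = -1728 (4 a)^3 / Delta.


Delta = -16(4 a^3 + 27 b^2) mod 17 = 6
-1728 * (4 a)^3 = -1728 * (4*9)^3 mod 17 = 14
j = 14 * 6^(-1) mod 17 = 8

j = 8 (mod 17)


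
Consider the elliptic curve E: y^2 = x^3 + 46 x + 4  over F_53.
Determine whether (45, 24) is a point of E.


Check whether y^2 = x^3 + 46 x + 4 (mod 53) for (x, y) = (45, 24).
LHS: y^2 = 24^2 mod 53 = 46
RHS: x^3 + 46 x + 4 = 45^3 + 46*45 + 4 mod 53 = 25
LHS != RHS

No, not on the curve


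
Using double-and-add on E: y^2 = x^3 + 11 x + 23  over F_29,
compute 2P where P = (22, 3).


k = 2 = 10_2 (binary, LSB first: 01)
Double-and-add from P = (22, 3):
  bit 0 = 0: acc unchanged = O
  bit 1 = 1: acc = O + (5, 0) = (5, 0)

2P = (5, 0)


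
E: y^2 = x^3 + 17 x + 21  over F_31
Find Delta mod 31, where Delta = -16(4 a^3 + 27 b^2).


4 a^3 + 27 b^2 = 4*17^3 + 27*21^2 = 19652 + 11907 = 31559
Delta = -16 * (31559) = -504944
Delta mod 31 = 15

Delta = 15 (mod 31)


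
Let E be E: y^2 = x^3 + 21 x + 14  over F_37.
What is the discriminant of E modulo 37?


4 a^3 + 27 b^2 = 4*21^3 + 27*14^2 = 37044 + 5292 = 42336
Delta = -16 * (42336) = -677376
Delta mod 37 = 20

Delta = 20 (mod 37)


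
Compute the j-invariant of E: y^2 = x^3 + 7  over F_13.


Delta = -16(4 a^3 + 27 b^2) mod 13 = 9
-1728 * (4 a)^3 = -1728 * (4*0)^3 mod 13 = 0
j = 0 * 9^(-1) mod 13 = 0

j = 0 (mod 13)


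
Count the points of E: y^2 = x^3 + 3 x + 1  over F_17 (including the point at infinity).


For each x in F_17, count y with y^2 = x^3 + 3 x + 1 mod 17:
  x = 0: RHS = 1, y in [1, 16]  -> 2 point(s)
  x = 2: RHS = 15, y in [7, 10]  -> 2 point(s)
  x = 4: RHS = 9, y in [3, 14]  -> 2 point(s)
  x = 7: RHS = 8, y in [5, 12]  -> 2 point(s)
  x = 9: RHS = 9, y in [3, 14]  -> 2 point(s)
  x = 14: RHS = 16, y in [4, 13]  -> 2 point(s)
  x = 15: RHS = 4, y in [2, 15]  -> 2 point(s)
Affine points: 14. Add the point at infinity: total = 15.

#E(F_17) = 15


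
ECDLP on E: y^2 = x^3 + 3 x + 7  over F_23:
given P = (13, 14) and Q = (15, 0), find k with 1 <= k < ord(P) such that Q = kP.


Enumerate multiples of P until we hit Q = (15, 0):
  1P = (13, 14)
  2P = (5, 20)
  3P = (7, 16)
  4P = (21, 4)
  5P = (15, 0)
Match found at i = 5.

k = 5


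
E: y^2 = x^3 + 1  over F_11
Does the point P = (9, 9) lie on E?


Check whether y^2 = x^3 + 0 x + 1 (mod 11) for (x, y) = (9, 9).
LHS: y^2 = 9^2 mod 11 = 4
RHS: x^3 + 0 x + 1 = 9^3 + 0*9 + 1 mod 11 = 4
LHS = RHS

Yes, on the curve


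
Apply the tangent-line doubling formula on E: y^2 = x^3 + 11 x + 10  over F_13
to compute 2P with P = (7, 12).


Doubling: s = (3 x1^2 + a) / (2 y1)
s = (3*7^2 + 11) / (2*12) mod 13 = 12
x3 = s^2 - 2 x1 mod 13 = 12^2 - 2*7 = 0
y3 = s (x1 - x3) - y1 mod 13 = 12 * (7 - 0) - 12 = 7

2P = (0, 7)


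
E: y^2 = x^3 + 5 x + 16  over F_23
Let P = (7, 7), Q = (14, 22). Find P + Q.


P != Q, so use the chord formula.
s = (y2 - y1) / (x2 - x1) = (15) / (7) mod 23 = 12
x3 = s^2 - x1 - x2 mod 23 = 12^2 - 7 - 14 = 8
y3 = s (x1 - x3) - y1 mod 23 = 12 * (7 - 8) - 7 = 4

P + Q = (8, 4)


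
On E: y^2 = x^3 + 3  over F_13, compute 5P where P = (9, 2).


k = 5 = 101_2 (binary, LSB first: 101)
Double-and-add from P = (9, 2):
  bit 0 = 1: acc = O + (9, 2) = (9, 2)
  bit 1 = 0: acc unchanged = (9, 2)
  bit 2 = 1: acc = (9, 2) + (9, 2) = (9, 11)

5P = (9, 11)


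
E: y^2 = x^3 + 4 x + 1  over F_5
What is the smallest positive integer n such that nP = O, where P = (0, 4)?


Compute successive multiples of P until we hit O:
  1P = (0, 4)
  2P = (4, 4)
  3P = (1, 1)
  4P = (3, 0)
  5P = (1, 4)
  6P = (4, 1)
  7P = (0, 1)
  8P = O

ord(P) = 8


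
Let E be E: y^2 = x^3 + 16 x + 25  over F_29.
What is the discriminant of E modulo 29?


4 a^3 + 27 b^2 = 4*16^3 + 27*25^2 = 16384 + 16875 = 33259
Delta = -16 * (33259) = -532144
Delta mod 29 = 6

Delta = 6 (mod 29)


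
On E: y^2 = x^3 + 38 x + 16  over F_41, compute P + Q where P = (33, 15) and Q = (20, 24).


P != Q, so use the chord formula.
s = (y2 - y1) / (x2 - x1) = (9) / (28) mod 41 = 34
x3 = s^2 - x1 - x2 mod 41 = 34^2 - 33 - 20 = 37
y3 = s (x1 - x3) - y1 mod 41 = 34 * (33 - 37) - 15 = 13

P + Q = (37, 13)


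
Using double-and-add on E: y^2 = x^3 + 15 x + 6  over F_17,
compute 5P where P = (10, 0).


k = 5 = 101_2 (binary, LSB first: 101)
Double-and-add from P = (10, 0):
  bit 0 = 1: acc = O + (10, 0) = (10, 0)
  bit 1 = 0: acc unchanged = (10, 0)
  bit 2 = 1: acc = (10, 0) + O = (10, 0)

5P = (10, 0)


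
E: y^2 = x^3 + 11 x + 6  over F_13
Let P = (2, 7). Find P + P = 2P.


Doubling: s = (3 x1^2 + a) / (2 y1)
s = (3*2^2 + 11) / (2*7) mod 13 = 10
x3 = s^2 - 2 x1 mod 13 = 10^2 - 2*2 = 5
y3 = s (x1 - x3) - y1 mod 13 = 10 * (2 - 5) - 7 = 2

2P = (5, 2)


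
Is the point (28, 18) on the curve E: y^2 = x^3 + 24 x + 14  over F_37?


Check whether y^2 = x^3 + 24 x + 14 (mod 37) for (x, y) = (28, 18).
LHS: y^2 = 18^2 mod 37 = 28
RHS: x^3 + 24 x + 14 = 28^3 + 24*28 + 14 mod 37 = 31
LHS != RHS

No, not on the curve


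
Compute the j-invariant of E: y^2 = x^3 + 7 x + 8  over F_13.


Delta = -16(4 a^3 + 27 b^2) mod 13 = 8
-1728 * (4 a)^3 = -1728 * (4*7)^3 mod 13 = 8
j = 8 * 8^(-1) mod 13 = 1

j = 1 (mod 13)


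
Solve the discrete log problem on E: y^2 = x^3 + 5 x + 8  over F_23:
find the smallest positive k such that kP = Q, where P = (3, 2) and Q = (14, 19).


Enumerate multiples of P until we hit Q = (14, 19):
  1P = (3, 2)
  2P = (12, 18)
  3P = (14, 4)
  4P = (22, 5)
  5P = (0, 13)
  6P = (13, 4)
  7P = (19, 4)
  8P = (10, 0)
  9P = (19, 19)
  10P = (13, 19)
  11P = (0, 10)
  12P = (22, 18)
  13P = (14, 19)
Match found at i = 13.

k = 13


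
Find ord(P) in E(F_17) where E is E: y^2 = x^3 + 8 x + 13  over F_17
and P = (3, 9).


Compute successive multiples of P until we hit O:
  1P = (3, 9)
  2P = (12, 16)
  3P = (11, 15)
  4P = (11, 2)
  5P = (12, 1)
  6P = (3, 8)
  7P = O

ord(P) = 7


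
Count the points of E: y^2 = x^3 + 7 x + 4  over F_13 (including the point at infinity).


For each x in F_13, count y with y^2 = x^3 + 7 x + 4 mod 13:
  x = 0: RHS = 4, y in [2, 11]  -> 2 point(s)
  x = 1: RHS = 12, y in [5, 8]  -> 2 point(s)
  x = 2: RHS = 0, y in [0]  -> 1 point(s)
  x = 3: RHS = 0, y in [0]  -> 1 point(s)
  x = 8: RHS = 0, y in [0]  -> 1 point(s)
  x = 9: RHS = 3, y in [4, 9]  -> 2 point(s)
  x = 12: RHS = 9, y in [3, 10]  -> 2 point(s)
Affine points: 11. Add the point at infinity: total = 12.

#E(F_13) = 12


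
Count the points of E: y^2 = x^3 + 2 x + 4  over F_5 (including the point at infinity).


For each x in F_5, count y with y^2 = x^3 + 2 x + 4 mod 5:
  x = 0: RHS = 4, y in [2, 3]  -> 2 point(s)
  x = 2: RHS = 1, y in [1, 4]  -> 2 point(s)
  x = 4: RHS = 1, y in [1, 4]  -> 2 point(s)
Affine points: 6. Add the point at infinity: total = 7.

#E(F_5) = 7


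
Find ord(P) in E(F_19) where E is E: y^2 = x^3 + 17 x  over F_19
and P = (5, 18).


Compute successive multiples of P until we hit O:
  1P = (5, 18)
  2P = (16, 13)
  3P = (7, 14)
  4P = (11, 13)
  5P = (0, 0)
  6P = (11, 6)
  7P = (7, 5)
  8P = (16, 6)
  ... (continuing to 10P)
  10P = O

ord(P) = 10


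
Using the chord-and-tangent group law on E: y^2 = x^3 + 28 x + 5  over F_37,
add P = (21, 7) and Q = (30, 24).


P != Q, so use the chord formula.
s = (y2 - y1) / (x2 - x1) = (17) / (9) mod 37 = 6
x3 = s^2 - x1 - x2 mod 37 = 6^2 - 21 - 30 = 22
y3 = s (x1 - x3) - y1 mod 37 = 6 * (21 - 22) - 7 = 24

P + Q = (22, 24)


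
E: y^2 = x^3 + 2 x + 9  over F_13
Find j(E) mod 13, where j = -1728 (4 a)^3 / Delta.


Delta = -16(4 a^3 + 27 b^2) mod 13 = 12
-1728 * (4 a)^3 = -1728 * (4*2)^3 mod 13 = 5
j = 5 * 12^(-1) mod 13 = 8

j = 8 (mod 13)


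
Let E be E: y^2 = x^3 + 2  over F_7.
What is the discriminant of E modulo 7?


4 a^3 + 27 b^2 = 4*0^3 + 27*2^2 = 0 + 108 = 108
Delta = -16 * (108) = -1728
Delta mod 7 = 1

Delta = 1 (mod 7)


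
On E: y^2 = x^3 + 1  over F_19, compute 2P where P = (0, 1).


Doubling: s = (3 x1^2 + a) / (2 y1)
s = (3*0^2 + 0) / (2*1) mod 19 = 0
x3 = s^2 - 2 x1 mod 19 = 0^2 - 2*0 = 0
y3 = s (x1 - x3) - y1 mod 19 = 0 * (0 - 0) - 1 = 18

2P = (0, 18)


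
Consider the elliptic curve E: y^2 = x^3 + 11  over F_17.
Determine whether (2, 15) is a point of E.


Check whether y^2 = x^3 + 0 x + 11 (mod 17) for (x, y) = (2, 15).
LHS: y^2 = 15^2 mod 17 = 4
RHS: x^3 + 0 x + 11 = 2^3 + 0*2 + 11 mod 17 = 2
LHS != RHS

No, not on the curve
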